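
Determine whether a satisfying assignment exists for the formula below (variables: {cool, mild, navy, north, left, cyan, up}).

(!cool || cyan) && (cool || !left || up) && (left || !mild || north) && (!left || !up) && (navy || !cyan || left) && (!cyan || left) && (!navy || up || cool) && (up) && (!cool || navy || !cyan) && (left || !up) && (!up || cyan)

No, unsatisfiable

The clause (up) is unit, so up = true.
The clause (!left) is unit, so left = false.
But (left) is also a unit clause — contradiction.
No assignment satisfies every clause.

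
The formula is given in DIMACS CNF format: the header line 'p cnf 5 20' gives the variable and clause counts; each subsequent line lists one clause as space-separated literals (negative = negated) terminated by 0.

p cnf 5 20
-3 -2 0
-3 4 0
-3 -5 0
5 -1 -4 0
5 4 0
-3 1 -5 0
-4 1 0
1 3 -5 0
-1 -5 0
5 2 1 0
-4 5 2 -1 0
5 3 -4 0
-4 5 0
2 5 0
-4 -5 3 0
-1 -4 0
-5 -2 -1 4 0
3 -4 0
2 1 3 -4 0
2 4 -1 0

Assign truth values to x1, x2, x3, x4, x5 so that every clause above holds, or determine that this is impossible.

Branch on x3: set x3 = False.
The clause (¬x4) is unit, so x4 = False.
The clause (x5) is unit, so x5 = True.
The clause (x1) is unit, so x1 = True.
But (¬x1) is also a unit clause — contradiction.
So x3 must be the other value — set x3 = True.
The clause (¬x2) is unit, so x2 = False.
The clause (x4) is unit, so x4 = True.
The clause (¬x5) is unit, so x5 = False.
But (x5) is also a unit clause — contradiction.
Either choice for x3 ends in contradiction.

UNSATISFIABLE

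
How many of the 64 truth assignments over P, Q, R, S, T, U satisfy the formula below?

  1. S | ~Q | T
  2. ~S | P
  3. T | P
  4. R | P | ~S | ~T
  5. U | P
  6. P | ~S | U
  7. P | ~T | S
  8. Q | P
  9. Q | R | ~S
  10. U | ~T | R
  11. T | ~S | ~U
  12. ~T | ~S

13

There are 2^6 = 64 truth assignments over (P, Q, R, S, T, U).
Split on Q. With Q = 1, the clauses containing Q are satisfied and ~Q drops from the rest; 5 of the 2^5 = 32 assignments to the other variables satisfy what remains.
With Q = 0, by the same count on the reduced clause set, 8 assignments work.
(One model: P=T, Q=F, R=F, S=F, T=F, U=F.)
Total: 5 + 8 = 13.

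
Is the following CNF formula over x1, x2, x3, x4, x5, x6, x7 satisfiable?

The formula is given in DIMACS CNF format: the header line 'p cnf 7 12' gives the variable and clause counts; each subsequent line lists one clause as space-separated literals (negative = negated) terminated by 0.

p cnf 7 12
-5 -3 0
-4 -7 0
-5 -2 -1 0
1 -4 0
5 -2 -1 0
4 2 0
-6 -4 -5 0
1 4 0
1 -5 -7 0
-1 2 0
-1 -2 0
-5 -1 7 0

No

Branch on x5: set x5 = False.
Branch on x4: set x4 = False.
(x2) alone gives x2 = True.
(¬x1) alone gives x1 = False.
Now (x1) is unsatisfied and unit — conflict.
Backtrack on x4: now try x4 = True.
(¬x7) alone gives x7 = False.
(x1) alone gives x1 = True.
(¬x2) alone gives x2 = False.
Now (x2) is unsatisfied and unit — conflict.
Both values of x4 lead to a conflict.
Backtrack on x5: now try x5 = True.
(¬x3) alone gives x3 = False.
Branch on x4: set x4 = False.
(x2) alone gives x2 = True.
(¬x1) alone gives x1 = False.
Now (x1) is unsatisfied and unit — conflict.
Backtrack on x4: now try x4 = True.
(¬x7) alone gives x7 = False.
(x1) alone gives x1 = True.
Now (¬x1) is unsatisfied and unit — conflict.
Both values of x4 lead to a conflict.
Both values of x5 lead to a conflict.
No assignment satisfies every clause.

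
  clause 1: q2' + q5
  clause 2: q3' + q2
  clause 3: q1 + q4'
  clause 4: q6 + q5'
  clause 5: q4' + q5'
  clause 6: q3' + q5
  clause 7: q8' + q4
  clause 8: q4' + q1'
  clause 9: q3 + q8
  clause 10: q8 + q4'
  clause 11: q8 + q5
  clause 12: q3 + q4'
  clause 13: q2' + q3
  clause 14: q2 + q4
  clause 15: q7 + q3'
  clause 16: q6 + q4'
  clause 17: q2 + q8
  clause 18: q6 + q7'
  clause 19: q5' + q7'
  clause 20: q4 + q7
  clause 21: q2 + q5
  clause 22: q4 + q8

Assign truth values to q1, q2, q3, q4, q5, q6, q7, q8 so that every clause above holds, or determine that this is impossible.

Case q2 = 0:
From the singleton clause (q3'), q3 = 0.
From the singleton clause (q8), q8 = 1.
From the singleton clause (q4), q4 = 1.
Now (q4') is unsatisfied and unit — conflict.
That branch fails; take q2 = 1 instead.
From the singleton clause (q5), q5 = 1.
From the singleton clause (q6), q6 = 1.
From the singleton clause (q4'), q4 = 0.
From the singleton clause (q8'), q8 = 0.
Now (q8) is unsatisfied and unit — conflict.
Neither q2 = 1 nor q2 = 0 works.

UNSATISFIABLE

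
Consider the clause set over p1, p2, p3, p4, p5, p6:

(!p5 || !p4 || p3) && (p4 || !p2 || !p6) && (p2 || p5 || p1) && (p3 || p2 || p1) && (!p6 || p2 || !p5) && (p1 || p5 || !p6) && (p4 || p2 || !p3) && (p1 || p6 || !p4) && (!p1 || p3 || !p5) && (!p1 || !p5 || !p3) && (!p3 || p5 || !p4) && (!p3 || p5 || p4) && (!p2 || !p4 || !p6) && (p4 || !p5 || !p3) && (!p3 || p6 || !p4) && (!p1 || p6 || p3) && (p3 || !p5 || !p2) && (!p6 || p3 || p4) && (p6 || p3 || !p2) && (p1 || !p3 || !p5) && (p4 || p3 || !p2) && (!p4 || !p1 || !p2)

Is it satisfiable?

Try p5 = false.
Try p2 = false.
From the singleton clause (p1), p1 = true.
Try p4 = true.
From the singleton clause (!p3), p3 = false.
From the singleton clause (p6), p6 = true.
All clauses are satisfied.
A satisfying assignment: p1=true; p2=false; p3=false; p4=true; p5=false; p6=true.

Yes, satisfiable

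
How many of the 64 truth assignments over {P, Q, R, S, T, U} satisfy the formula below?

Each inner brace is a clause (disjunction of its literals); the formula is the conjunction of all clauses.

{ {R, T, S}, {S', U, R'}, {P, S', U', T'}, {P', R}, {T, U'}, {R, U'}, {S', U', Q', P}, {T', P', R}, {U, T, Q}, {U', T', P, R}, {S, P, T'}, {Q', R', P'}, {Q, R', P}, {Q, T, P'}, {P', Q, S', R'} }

6

There are 2^6 = 64 truth assignments over (P, Q, R, S, T, U).
Split on R. With R = 1, the clauses containing R are satisfied and R' drops from the rest; 3 of the 2^5 = 32 assignments to the other variables satisfy what remains.
With R = 0, by the same count on the reduced clause set, 3 assignments work.
(One model: P=F, Q=F, R=F, S=T, T=T, U=F.)
Total: 3 + 3 = 6.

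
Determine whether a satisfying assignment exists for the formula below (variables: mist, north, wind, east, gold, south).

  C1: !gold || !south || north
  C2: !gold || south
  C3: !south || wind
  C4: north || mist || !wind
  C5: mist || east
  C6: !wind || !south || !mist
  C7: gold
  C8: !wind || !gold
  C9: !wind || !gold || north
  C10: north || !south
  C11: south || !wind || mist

The clause (gold) is unit, so gold = true.
The clause (south) is unit, so south = true.
The clause (north) is unit, so north = true.
The clause (wind) is unit, so wind = true.
But (!wind) is also a unit clause — contradiction.
No assignment satisfies every clause.

No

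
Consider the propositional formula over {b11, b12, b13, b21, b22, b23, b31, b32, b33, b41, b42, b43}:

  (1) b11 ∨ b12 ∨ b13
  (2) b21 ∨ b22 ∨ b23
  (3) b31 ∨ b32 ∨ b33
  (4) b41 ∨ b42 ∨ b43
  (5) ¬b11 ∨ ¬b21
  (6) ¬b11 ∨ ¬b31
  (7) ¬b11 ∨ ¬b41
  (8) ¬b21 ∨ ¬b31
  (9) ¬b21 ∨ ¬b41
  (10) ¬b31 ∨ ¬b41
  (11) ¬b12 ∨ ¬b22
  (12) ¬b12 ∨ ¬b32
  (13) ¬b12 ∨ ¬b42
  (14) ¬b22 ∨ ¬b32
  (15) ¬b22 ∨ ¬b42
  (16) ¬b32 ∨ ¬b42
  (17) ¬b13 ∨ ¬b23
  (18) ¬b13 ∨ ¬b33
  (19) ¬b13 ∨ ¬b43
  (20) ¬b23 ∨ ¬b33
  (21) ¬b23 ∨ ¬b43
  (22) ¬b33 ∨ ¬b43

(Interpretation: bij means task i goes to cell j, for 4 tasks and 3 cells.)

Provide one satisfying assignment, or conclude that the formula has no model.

UNSATISFIABLE

Suppose b11 = False.
Suppose b12 = True.
The clause (¬b22) is unit, so b22 = False.
The clause (¬b32) is unit, so b32 = False.
The clause (¬b42) is unit, so b42 = False.
Suppose b21 = True.
The clause (¬b31) is unit, so b31 = False.
The clause (b33) is unit, so b33 = True.
The clause (¬b41) is unit, so b41 = False.
The clause (b43) is unit, so b43 = True.
That conflicts with the unit clause (¬b43).
So b21 must be the other value — set b21 = False.
The clause (b23) is unit, so b23 = True.
The clause (¬b13) is unit, so b13 = False.
The clause (¬b33) is unit, so b33 = False.
The clause (b31) is unit, so b31 = True.
The clause (¬b41) is unit, so b41 = False.
The clause (b43) is unit, so b43 = True.
That conflicts with the unit clause (¬b43).
Both values of b21 lead to a conflict.
So b12 must be the other value — set b12 = False.
The clause (b13) is unit, so b13 = True.
The clause (¬b23) is unit, so b23 = False.
The clause (¬b33) is unit, so b33 = False.
The clause (¬b43) is unit, so b43 = False.
Suppose b21 = True.
The clause (¬b31) is unit, so b31 = False.
The clause (b32) is unit, so b32 = True.
The clause (¬b41) is unit, so b41 = False.
The clause (b42) is unit, so b42 = True.
That conflicts with the unit clause (¬b42).
So b21 must be the other value — set b21 = False.
The clause (b22) is unit, so b22 = True.
The clause (¬b32) is unit, so b32 = False.
The clause (b31) is unit, so b31 = True.
The clause (¬b41) is unit, so b41 = False.
The clause (b42) is unit, so b42 = True.
That conflicts with the unit clause (¬b42).
Both values of b21 lead to a conflict.
Both values of b12 lead to a conflict.
So b11 must be the other value — set b11 = True.
The clause (¬b21) is unit, so b21 = False.
The clause (¬b31) is unit, so b31 = False.
The clause (¬b41) is unit, so b41 = False.
Suppose b22 = True.
The clause (¬b12) is unit, so b12 = False.
The clause (¬b32) is unit, so b32 = False.
The clause (b33) is unit, so b33 = True.
The clause (¬b42) is unit, so b42 = False.
The clause (b43) is unit, so b43 = True.
That conflicts with the unit clause (¬b43).
So b22 must be the other value — set b22 = False.
The clause (b23) is unit, so b23 = True.
The clause (¬b13) is unit, so b13 = False.
The clause (¬b33) is unit, so b33 = False.
The clause (b32) is unit, so b32 = True.
The clause (¬b12) is unit, so b12 = False.
The clause (¬b42) is unit, so b42 = False.
The clause (b43) is unit, so b43 = True.
That conflicts with the unit clause (¬b43).
Both values of b22 lead to a conflict.
Both values of b11 lead to a conflict.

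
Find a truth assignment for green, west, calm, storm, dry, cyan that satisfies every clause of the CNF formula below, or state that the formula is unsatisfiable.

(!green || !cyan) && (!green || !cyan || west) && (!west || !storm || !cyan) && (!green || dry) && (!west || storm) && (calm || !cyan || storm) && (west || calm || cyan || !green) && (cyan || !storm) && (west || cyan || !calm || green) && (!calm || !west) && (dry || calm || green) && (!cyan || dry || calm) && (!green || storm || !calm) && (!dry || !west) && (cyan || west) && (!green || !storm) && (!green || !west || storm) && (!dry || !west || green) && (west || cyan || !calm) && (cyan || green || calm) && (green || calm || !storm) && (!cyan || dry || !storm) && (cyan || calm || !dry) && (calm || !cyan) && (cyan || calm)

Try green = false.
Try west = false.
From the singleton clause (cyan), cyan = true.
From the singleton clause (calm), calm = true.
Try dry = false.
From the singleton clause (!storm), storm = false.
All clauses are satisfied.

green: false, west: false, calm: true, storm: false, dry: false, cyan: true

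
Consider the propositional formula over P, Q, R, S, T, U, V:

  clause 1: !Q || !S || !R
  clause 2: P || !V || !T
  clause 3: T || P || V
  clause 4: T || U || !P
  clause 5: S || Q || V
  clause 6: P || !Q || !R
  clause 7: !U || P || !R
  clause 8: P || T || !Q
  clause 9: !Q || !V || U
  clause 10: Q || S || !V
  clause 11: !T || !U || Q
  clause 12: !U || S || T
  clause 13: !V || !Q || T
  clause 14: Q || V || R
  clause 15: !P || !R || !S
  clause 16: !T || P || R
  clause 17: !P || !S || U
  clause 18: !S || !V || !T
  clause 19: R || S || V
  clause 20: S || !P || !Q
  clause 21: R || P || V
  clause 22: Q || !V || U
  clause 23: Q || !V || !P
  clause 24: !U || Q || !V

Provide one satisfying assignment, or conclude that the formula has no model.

Case Q = true:
Case S = true:
Unit clause (!R) forces R = false.
Case P = true:
Unit clause (U) forces U = true.
Case V = false:
No clause remains; T is free.

P=true, Q=true, R=false, S=true, T=false, U=true, V=false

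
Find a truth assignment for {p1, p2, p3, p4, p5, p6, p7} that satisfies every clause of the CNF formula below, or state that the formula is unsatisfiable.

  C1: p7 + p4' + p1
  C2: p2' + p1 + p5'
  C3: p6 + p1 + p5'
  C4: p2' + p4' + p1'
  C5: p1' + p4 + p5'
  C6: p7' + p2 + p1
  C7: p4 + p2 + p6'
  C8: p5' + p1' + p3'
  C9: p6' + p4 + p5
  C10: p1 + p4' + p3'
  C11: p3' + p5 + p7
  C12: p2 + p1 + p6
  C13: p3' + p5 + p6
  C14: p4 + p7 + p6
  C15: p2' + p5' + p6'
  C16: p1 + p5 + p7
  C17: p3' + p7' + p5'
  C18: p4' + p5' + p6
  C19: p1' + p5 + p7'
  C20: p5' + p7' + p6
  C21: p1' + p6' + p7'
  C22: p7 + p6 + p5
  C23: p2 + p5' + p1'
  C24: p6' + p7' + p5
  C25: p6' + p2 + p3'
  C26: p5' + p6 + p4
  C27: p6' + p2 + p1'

p1=0, p2=1, p3=0, p4=1, p5=0, p6=0, p7=1

Branch on p7: set p7 = 1.
Branch on p2: set p2 = 1.
Branch on p1: set p1 = 0.
The clause (p5') is unit, so p5 = 0.
The clause (p6') is unit, so p6 = 0.
The clause (p3') is unit, so p3 = 0.
No clause remains; p4 is free.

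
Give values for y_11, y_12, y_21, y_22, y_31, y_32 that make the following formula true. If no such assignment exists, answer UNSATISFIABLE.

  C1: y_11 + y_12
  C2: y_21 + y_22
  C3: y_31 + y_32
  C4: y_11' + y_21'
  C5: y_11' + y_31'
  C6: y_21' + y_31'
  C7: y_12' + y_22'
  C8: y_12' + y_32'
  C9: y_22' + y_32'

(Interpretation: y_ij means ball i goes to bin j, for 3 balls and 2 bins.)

UNSATISFIABLE

Try y_11 = 1.
The clause (y_21') is unit, so y_21 = 0.
The clause (y_22) is unit, so y_22 = 1.
The clause (y_31') is unit, so y_31 = 0.
The clause (y_32) is unit, so y_32 = 1.
Now (y_32') is unsatisfied and unit — conflict.
Undo y_11 and try y_11 = 0.
The clause (y_12) is unit, so y_12 = 1.
The clause (y_22') is unit, so y_22 = 0.
The clause (y_21) is unit, so y_21 = 1.
The clause (y_31') is unit, so y_31 = 0.
The clause (y_32) is unit, so y_32 = 1.
Now (y_32') is unsatisfied and unit — conflict.
Neither y_11 = 1 nor y_11 = 0 works.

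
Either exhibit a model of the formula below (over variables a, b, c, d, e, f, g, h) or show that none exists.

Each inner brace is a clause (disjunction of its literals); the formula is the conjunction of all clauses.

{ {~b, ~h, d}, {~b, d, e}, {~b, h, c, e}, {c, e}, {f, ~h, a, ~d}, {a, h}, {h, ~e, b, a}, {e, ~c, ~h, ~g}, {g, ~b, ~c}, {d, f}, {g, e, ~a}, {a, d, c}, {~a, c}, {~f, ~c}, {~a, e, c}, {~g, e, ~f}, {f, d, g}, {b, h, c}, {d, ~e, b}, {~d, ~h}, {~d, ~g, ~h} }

Try c = 1.
The clause (~f) is unit, so f = 0.
The clause (d) is unit, so d = 1.
The clause (~h) is unit, so h = 0.
The clause (a) is unit, so a = 1.
Try g = 0.
The clause (~b) is unit, so b = 0.
The clause (e) is unit, so e = 1.
Every clause now holds.

a=1, b=0, c=1, d=1, e=1, f=0, g=0, h=0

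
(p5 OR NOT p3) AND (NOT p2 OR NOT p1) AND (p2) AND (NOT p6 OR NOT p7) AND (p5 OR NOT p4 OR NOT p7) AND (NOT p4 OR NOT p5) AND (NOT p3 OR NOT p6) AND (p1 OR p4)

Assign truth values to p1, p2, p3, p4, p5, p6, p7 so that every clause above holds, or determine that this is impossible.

Unit clause (p2) forces p2 = true.
Unit clause (NOT p1) forces p1 = false.
Unit clause (p4) forces p4 = true.
Unit clause (NOT p5) forces p5 = false.
Unit clause (NOT p3) forces p3 = false.
Unit clause (NOT p7) forces p7 = false.
Every clause is now satisfied; p6 is unconstrained.

p1: false, p2: true, p3: false, p4: true, p5: false, p6: false, p7: false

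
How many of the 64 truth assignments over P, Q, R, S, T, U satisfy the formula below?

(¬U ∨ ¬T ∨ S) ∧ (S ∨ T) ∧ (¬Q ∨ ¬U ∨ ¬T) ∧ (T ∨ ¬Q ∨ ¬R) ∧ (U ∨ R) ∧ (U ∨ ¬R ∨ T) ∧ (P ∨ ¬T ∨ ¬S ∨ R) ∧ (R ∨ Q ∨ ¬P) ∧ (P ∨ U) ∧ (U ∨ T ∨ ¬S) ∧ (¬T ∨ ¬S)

There are 2^6 = 64 truth assignments over (P, Q, R, S, T, U).
Split on S. With S = True, the clauses containing S are satisfied and ¬S drops from the rest; 5 of the 2^5 = 32 assignments to the other variables satisfy what remains.
With S = False, by the same count on the reduced clause set, 2 assignments work.
(One model: P=F, Q=F, R=F, S=T, T=F, U=T.)
Total: 5 + 2 = 7.

7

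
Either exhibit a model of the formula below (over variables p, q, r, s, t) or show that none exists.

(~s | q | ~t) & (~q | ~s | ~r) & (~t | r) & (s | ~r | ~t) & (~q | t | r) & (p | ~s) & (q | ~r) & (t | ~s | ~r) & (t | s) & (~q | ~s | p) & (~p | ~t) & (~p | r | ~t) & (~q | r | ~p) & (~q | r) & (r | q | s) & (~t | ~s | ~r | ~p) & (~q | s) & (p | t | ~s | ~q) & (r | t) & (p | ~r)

UNSATISFIABLE

Try t = 0.
Unit clause (s) forces s = 1.
Unit clause (p) forces p = 1.
Unit clause (~r) forces r = 0.
But (r) is also a unit clause — contradiction.
Undo t and try t = 1.
Unit clause (r) forces r = 1.
Unit clause (s) forces s = 1.
Unit clause (q) forces q = 1.
But (~q) is also a unit clause — contradiction.
Neither t = 1 nor t = 0 works.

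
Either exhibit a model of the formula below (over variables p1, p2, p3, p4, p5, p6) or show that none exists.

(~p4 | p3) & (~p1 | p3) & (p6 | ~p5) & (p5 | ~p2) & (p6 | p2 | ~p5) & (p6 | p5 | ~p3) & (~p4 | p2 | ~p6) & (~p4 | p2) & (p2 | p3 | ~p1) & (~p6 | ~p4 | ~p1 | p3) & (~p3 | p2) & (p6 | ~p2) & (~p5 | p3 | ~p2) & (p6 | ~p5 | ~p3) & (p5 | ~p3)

p1 ↦ 0,  p2 ↦ 1,  p3 ↦ 1,  p4 ↦ 0,  p5 ↦ 1,  p6 ↦ 1

Case p4 = 0:
Case p1 = 0:
Case p6 = 1:
Case p5 = 1:
Case p3 = 1:
From the singleton clause (p2), p2 = 1.
This assignment satisfies each clause.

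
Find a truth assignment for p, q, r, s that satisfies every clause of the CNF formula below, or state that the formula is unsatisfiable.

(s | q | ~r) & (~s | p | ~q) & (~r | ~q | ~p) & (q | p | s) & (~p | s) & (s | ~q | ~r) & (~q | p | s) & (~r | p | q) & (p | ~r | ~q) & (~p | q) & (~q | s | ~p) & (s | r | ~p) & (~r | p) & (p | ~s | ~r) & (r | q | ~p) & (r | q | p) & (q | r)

Branch on p: set p = 1.
Unit clause (s) forces s = 1.
Unit clause (q) forces q = 1.
Unit clause (~r) forces r = 0.
All clauses are satisfied.

p ↦ 1,  q ↦ 1,  r ↦ 0,  s ↦ 1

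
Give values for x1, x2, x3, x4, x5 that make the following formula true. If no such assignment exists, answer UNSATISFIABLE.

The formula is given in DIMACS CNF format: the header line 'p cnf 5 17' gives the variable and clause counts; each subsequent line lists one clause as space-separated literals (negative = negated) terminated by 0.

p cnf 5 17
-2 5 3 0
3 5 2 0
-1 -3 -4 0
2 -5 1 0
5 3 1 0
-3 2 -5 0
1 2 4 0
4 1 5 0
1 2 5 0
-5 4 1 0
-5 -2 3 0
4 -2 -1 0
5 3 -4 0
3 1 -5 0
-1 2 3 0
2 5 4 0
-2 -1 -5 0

Branch on x2: set x2 = True.
Branch on x5: set x5 = False.
The clause (x3) is unit, so x3 = True.
Branch on x1: set x1 = False.
The clause (x4) is unit, so x4 = True.
Every clause now holds.

x1 ↦ False,  x2 ↦ True,  x3 ↦ True,  x4 ↦ True,  x5 ↦ False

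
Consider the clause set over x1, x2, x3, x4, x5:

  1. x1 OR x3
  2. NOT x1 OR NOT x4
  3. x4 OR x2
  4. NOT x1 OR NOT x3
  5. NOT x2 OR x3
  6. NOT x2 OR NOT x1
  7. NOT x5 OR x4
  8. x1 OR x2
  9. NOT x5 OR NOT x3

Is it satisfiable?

Case x1 = false:
Unit clause (x3) forces x3 = true.
Unit clause (x2) forces x2 = true.
Unit clause (NOT x5) forces x5 = false.
No clause remains; x4 is free.
A satisfying assignment: x1 ↦ false; x2 ↦ true; x3 ↦ true; x4 ↦ false; x5 ↦ false.

Yes, satisfiable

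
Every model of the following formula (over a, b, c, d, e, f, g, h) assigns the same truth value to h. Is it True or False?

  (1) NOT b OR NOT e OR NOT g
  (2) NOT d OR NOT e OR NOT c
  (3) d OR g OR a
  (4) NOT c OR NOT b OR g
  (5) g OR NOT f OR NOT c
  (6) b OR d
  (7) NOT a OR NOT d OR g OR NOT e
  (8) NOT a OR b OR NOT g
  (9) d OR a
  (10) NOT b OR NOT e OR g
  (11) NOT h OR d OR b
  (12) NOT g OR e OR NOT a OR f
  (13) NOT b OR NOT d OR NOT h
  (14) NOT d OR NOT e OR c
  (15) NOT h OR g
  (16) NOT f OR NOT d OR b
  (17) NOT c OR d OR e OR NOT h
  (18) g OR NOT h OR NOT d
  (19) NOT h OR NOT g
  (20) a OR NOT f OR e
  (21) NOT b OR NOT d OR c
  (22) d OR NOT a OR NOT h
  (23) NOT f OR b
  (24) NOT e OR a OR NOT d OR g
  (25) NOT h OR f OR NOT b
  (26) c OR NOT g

Suppose h = true.
From the singleton clause (g), g = true.
That conflicts with the unit clause (NOT g).
So every satisfying assignment has h = False.

False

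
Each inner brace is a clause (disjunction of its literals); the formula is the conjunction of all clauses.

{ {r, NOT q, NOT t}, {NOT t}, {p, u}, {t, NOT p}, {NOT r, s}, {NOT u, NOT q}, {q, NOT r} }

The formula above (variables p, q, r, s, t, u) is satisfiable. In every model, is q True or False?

False

Suppose q = true.
From the singleton clause (NOT t), t = false.
From the singleton clause (NOT p), p = false.
From the singleton clause (u), u = true.
But (NOT u) is also a unit clause — contradiction.
So every satisfying assignment has q = False.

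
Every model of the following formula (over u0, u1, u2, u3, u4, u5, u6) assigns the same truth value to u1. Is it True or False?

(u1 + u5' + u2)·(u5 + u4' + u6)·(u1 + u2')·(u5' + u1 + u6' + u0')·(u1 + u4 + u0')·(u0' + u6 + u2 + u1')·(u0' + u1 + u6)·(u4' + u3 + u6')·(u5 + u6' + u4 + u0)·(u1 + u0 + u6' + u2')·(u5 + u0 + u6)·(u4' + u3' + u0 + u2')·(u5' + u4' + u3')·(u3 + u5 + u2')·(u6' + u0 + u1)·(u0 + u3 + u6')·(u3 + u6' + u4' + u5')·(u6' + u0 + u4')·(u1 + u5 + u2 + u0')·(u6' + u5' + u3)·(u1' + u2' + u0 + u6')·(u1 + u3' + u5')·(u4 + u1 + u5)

True

Suppose u1 = 0.
The clause (u2') is unit, so u2 = 0.
The clause (u5') is unit, so u5 = 0.
The clause (u0') is unit, so u0 = 0.
The clause (u6) is unit, so u6 = 1.
But (u6') is also a unit clause — contradiction.
So every satisfying assignment has u1 = True.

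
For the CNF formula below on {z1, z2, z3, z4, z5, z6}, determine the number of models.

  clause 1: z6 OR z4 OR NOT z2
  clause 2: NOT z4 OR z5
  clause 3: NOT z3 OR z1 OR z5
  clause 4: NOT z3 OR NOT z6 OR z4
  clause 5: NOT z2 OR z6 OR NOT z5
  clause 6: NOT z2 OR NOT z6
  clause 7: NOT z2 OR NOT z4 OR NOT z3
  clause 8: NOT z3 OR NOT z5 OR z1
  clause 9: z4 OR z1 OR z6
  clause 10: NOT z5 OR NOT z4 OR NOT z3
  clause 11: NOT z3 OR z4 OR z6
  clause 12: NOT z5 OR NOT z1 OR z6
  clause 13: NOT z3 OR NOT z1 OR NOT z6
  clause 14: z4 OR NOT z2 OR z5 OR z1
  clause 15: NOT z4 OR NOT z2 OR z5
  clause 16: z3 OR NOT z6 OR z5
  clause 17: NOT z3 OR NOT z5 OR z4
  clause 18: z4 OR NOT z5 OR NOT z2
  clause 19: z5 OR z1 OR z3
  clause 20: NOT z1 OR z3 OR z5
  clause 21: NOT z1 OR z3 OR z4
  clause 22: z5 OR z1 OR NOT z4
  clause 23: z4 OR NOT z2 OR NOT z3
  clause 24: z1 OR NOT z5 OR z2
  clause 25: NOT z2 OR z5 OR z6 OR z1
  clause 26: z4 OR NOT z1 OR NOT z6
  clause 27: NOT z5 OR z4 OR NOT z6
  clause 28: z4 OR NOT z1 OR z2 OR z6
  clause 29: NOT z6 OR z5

1

There are 2^6 = 64 truth assignments over (z1, z2, z3, z4, z5, z6).
Split on z2. With z2 = true, the clauses containing z2 are satisfied and NOT z2 drops from the rest; 0 of the 2^5 = 32 assignments to the other variables satisfy what remains.
With z2 = false, by the same count on the reduced clause set, 1 assignment works.
(One model: z1=T, z2=F, z3=F, z4=T, z5=T, z6=T.)
Total: 0 + 1 = 1.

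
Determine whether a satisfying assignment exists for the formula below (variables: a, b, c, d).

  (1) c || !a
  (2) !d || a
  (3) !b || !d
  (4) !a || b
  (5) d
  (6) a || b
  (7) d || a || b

No, unsatisfiable

Unit clause (d) forces d = true.
Unit clause (a) forces a = true.
Unit clause (c) forces c = true.
Unit clause (!b) forces b = false.
Now (b) is unsatisfied and unit — conflict.
No assignment satisfies every clause.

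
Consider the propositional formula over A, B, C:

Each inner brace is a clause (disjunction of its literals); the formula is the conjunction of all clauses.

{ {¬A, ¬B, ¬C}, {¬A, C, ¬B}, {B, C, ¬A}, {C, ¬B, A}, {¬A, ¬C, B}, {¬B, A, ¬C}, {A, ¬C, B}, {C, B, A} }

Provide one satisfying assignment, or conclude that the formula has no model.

UNSATISFIABLE

Case A = False:
Case C = True:
(¬B) alone gives B = False.
Now (B) is unsatisfied and unit — conflict.
That branch fails; take C = False instead.
(¬B) alone gives B = False.
Now (B) is unsatisfied and unit — conflict.
Neither C = True nor C = False works.
That branch fails; take A = True instead.
Case B = False:
(C) alone gives C = True.
Now (¬C) is unsatisfied and unit — conflict.
That branch fails; take B = True instead.
(¬C) alone gives C = False.
Now (C) is unsatisfied and unit — conflict.
Neither B = True nor B = False works.
Neither A = True nor A = False works.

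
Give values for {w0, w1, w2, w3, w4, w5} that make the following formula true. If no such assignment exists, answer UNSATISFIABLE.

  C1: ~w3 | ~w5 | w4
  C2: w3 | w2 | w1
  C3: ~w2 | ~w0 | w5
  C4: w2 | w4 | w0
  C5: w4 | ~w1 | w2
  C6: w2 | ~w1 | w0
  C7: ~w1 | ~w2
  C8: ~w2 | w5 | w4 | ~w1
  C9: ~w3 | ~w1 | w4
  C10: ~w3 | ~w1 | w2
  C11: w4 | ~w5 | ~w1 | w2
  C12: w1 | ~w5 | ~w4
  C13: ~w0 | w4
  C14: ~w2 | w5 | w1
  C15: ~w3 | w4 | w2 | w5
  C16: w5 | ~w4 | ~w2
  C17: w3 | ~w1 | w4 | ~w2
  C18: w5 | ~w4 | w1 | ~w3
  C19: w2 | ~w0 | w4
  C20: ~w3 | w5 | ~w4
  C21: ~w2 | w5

w0=1; w1=1; w2=0; w3=0; w4=1; w5=0

Suppose w1 = 1.
Unit clause (~w2) forces w2 = 0.
Unit clause (w4) forces w4 = 1.
Unit clause (w0) forces w0 = 1.
Unit clause (~w3) forces w3 = 0.
All clauses hold; w5 can take either value.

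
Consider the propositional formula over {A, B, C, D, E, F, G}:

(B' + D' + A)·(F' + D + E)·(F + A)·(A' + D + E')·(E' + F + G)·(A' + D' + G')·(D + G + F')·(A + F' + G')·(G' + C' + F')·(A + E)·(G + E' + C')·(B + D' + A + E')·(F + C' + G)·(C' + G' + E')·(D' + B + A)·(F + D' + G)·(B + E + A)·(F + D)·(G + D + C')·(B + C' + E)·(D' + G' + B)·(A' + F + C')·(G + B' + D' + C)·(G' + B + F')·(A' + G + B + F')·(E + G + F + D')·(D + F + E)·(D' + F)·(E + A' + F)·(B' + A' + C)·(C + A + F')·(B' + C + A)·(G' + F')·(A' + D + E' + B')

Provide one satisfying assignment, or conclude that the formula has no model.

Branch on F: set F = 1.
Unit clause (G') forces G = 0.
Unit clause (D) forces D = 1.
Branch on B: set B = 1.
Unit clause (A) forces A = 1.
Unit clause (C) forces C = 1.
Unit clause (E') forces E = 0.
Every clause now holds.

A ↦ 1,  B ↦ 1,  C ↦ 1,  D ↦ 1,  E ↦ 0,  F ↦ 1,  G ↦ 0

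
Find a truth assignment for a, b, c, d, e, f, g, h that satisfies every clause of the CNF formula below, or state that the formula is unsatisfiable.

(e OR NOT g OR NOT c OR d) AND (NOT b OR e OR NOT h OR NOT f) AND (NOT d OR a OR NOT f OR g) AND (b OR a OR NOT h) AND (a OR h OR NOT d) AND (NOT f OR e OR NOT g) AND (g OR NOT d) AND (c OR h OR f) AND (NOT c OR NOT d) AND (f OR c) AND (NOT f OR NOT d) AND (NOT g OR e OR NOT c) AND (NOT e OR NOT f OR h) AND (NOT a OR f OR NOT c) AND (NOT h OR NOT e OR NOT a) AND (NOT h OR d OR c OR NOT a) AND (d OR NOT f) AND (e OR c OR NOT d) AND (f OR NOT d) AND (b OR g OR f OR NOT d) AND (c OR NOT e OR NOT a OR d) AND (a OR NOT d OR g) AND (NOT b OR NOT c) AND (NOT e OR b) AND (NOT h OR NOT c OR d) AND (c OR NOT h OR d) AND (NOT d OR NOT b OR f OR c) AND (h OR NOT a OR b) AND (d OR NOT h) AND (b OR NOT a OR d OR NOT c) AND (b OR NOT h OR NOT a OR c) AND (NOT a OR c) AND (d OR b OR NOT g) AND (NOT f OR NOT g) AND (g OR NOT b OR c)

a ↦ false, b ↦ false, c ↦ true, d ↦ false, e ↦ false, f ↦ false, g ↦ false, h ↦ false

Case g = false:
(NOT d) alone gives d = false.
(NOT f) alone gives f = false.
(c) alone gives c = true.
(NOT a) alone gives a = false.
(NOT b) alone gives b = false.
(NOT h) alone gives h = false.
(NOT e) alone gives e = false.
Every clause now holds.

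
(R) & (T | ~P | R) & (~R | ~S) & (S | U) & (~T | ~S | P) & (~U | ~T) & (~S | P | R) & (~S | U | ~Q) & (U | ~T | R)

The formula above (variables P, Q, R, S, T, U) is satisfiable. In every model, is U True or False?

Suppose U = 0.
(R) alone gives R = 1.
(~S) alone gives S = 0.
Now (S) is unsatisfied and unit — conflict.
So every satisfying assignment has U = True.

True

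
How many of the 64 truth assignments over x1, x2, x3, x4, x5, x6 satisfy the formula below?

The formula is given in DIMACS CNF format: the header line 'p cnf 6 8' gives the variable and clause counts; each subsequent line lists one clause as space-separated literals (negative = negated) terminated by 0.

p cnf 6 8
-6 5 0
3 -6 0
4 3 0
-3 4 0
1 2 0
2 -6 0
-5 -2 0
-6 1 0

There are 2^6 = 64 truth assignments over (x1, x2, x3, x4, x5, x6).
Split on x4. With x4 = True, the clauses containing x4 are satisfied and ¬x4 drops from the rest; 8 of the 2^5 = 32 assignments to the other variables satisfy what remains.
With x4 = False, by the same count on the reduced clause set, 0 assignments work.
(One model: x1=F, x2=T, x3=F, x4=T, x5=F, x6=F.)
Total: 8 + 0 = 8.

8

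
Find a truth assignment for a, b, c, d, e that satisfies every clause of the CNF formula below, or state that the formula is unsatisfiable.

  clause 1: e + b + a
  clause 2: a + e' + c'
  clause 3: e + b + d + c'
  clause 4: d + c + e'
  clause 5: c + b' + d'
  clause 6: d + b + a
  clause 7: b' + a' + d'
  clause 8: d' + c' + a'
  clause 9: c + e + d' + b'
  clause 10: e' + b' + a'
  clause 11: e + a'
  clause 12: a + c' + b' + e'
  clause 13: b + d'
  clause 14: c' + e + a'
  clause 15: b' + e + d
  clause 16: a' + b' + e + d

a: 0; b: 1; c: 1; d: 1; e: 0

Case e = 0:
Unit clause (a') forces a = 0.
Unit clause (b) forces b = 1.
Unit clause (d) forces d = 1.
Unit clause (c) forces c = 1.
Every clause now holds.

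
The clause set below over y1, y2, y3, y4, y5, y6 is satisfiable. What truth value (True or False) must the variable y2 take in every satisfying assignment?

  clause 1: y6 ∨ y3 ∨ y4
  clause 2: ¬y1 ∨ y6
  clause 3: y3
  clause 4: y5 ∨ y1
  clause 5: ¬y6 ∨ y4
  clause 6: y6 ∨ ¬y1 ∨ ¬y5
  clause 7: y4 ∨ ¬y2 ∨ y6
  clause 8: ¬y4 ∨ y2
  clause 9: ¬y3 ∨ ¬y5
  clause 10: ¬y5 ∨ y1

Suppose y2 = False.
(y3) alone gives y3 = True.
(¬y4) alone gives y4 = False.
(¬y6) alone gives y6 = False.
(¬y1) alone gives y1 = False.
(y5) alone gives y5 = True.
That conflicts with the unit clause (¬y5).
So every satisfying assignment has y2 = True.

True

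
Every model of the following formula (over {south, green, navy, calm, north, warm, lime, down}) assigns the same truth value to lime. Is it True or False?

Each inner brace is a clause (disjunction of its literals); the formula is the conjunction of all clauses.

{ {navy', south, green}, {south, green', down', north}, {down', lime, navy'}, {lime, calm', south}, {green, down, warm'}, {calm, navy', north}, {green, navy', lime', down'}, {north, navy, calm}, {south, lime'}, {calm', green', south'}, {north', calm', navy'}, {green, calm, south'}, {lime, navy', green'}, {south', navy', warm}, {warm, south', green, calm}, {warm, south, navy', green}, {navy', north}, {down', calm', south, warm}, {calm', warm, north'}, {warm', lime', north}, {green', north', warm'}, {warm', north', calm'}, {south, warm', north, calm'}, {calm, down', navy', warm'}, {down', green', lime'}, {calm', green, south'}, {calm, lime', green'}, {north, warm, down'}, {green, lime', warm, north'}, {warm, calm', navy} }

False

Suppose lime = 1.
(south) alone gives south = 1.
Try calm = 0.
(green) alone gives green = 1.
Now (green') is unsatisfied and unit — conflict.
Undo calm and try calm = 1.
(green') alone gives green = 0.
Now (green) is unsatisfied and unit — conflict.
Either choice for calm ends in contradiction.
So every satisfying assignment has lime = False.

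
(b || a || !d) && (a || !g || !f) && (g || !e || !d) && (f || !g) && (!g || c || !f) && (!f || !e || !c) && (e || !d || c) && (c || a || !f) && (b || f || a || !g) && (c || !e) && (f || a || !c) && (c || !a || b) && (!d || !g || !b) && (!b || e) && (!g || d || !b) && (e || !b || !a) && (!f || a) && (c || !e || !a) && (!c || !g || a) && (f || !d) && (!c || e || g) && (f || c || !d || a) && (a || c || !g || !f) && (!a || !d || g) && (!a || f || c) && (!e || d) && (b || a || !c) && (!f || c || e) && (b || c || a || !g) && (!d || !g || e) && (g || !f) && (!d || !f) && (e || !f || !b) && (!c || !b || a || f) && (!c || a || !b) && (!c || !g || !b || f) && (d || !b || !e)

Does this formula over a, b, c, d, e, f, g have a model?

Try f = true.
(a) alone gives a = true.
(g) alone gives g = true.
(c) alone gives c = true.
(!e) alone gives e = false.
(!b) alone gives b = false.
(!d) alone gives d = false.
This assignment satisfies each clause.
A satisfying assignment: a: true; b: false; c: true; d: false; e: false; f: true; g: true.

Yes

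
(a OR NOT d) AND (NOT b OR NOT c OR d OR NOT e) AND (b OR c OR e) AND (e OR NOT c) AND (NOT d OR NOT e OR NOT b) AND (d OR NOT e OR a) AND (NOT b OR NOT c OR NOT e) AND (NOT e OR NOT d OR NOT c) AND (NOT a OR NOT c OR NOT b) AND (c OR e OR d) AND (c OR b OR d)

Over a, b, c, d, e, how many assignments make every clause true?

4

There are 2^5 = 32 truth assignments over (a, b, c, d, e).
Split on b. With b = true, the clauses containing b are satisfied and NOT b drops from the rest; 2 of the 2^4 = 16 assignments to the other variables satisfy what remains.
With b = false, by the same count on the reduced clause set, 2 assignments work.
Total: 2 + 2 = 4.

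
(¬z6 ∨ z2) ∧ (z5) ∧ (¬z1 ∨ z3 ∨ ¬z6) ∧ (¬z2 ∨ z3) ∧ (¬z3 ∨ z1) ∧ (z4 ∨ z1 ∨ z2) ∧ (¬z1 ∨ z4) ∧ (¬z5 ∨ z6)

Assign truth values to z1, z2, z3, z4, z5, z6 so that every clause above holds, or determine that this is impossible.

z1: True,  z2: True,  z3: True,  z4: True,  z5: True,  z6: True

From the singleton clause (z5), z5 = True.
From the singleton clause (z6), z6 = True.
From the singleton clause (z2), z2 = True.
From the singleton clause (z3), z3 = True.
From the singleton clause (z1), z1 = True.
From the singleton clause (z4), z4 = True.
All clauses are satisfied.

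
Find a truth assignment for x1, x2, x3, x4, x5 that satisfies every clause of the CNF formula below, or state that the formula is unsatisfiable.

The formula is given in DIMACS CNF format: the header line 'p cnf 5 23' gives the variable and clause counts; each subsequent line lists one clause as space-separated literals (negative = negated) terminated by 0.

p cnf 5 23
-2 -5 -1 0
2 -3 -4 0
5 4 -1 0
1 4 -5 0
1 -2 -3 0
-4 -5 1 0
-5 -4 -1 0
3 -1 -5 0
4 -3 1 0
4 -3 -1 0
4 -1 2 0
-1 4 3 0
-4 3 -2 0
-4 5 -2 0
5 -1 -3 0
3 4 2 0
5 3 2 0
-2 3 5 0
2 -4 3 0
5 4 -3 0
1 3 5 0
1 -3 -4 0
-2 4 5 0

Branch on x2: set x2 = False.
Branch on x3: set x3 = False.
The clause (x4) is unit, so x4 = True.
Now (¬x4) is unsatisfied and unit — conflict.
That branch fails; take x3 = True instead.
The clause (¬x4) is unit, so x4 = False.
The clause (x1) is unit, so x1 = True.
Now (¬x1) is unsatisfied and unit — conflict.
Either choice for x3 ends in contradiction.
That branch fails; take x2 = True instead.
Branch on x5: set x5 = False.
The clause (¬x4) is unit, so x4 = False.
Now (x4) is unsatisfied and unit — conflict.
That branch fails; take x5 = True instead.
The clause (¬x1) is unit, so x1 = False.
The clause (x4) is unit, so x4 = True.
Now (¬x4) is unsatisfied and unit — conflict.
Either choice for x5 ends in contradiction.
Either choice for x2 ends in contradiction.

UNSATISFIABLE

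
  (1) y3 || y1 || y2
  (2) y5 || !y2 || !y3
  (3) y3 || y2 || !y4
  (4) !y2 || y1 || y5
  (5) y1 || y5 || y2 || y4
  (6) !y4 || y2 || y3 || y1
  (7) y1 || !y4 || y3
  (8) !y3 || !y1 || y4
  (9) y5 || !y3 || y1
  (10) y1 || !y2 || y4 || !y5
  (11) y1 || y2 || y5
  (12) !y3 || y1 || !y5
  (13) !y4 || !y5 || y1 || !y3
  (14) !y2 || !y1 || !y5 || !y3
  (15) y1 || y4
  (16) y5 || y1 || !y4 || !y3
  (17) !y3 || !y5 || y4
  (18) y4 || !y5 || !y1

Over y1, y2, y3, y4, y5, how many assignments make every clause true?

There are 2^5 = 32 truth assignments over (y1, y2, y3, y4, y5).
Split on y5. With y5 = true, the clauses containing y5 are satisfied and !y5 drops from the rest; 2 of the 2^4 = 16 assignments to the other variables satisfy what remains.
With y5 = false, by the same count on the reduced clause set, 4 assignments work.
Total: 2 + 4 = 6.

6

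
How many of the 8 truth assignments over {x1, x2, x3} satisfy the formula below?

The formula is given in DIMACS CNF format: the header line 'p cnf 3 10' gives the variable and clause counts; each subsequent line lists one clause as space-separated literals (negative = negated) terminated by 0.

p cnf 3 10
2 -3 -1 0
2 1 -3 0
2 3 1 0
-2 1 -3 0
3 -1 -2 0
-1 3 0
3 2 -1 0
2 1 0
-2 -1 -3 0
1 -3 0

There are 2^3 = 8 truth assignments over (x1, x2, x3).
Split on x2. With x2 = True, the clauses containing x2 are satisfied and ¬x2 drops from the rest; 1 of the 2^2 = 4 assignments to the other variables satisfy what remains.
With x2 = False, by the same count on the reduced clause set, 0 assignments work.
Total: 1 + 0 = 1.

1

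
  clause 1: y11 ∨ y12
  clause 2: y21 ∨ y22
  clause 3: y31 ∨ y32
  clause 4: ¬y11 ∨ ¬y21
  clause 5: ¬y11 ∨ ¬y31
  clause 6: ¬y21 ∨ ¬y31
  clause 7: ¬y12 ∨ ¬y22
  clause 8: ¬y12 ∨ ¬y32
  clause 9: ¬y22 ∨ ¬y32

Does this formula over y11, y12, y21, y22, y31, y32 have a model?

No, unsatisfiable

Case y11 = True:
(¬y21) alone gives y21 = False.
(y22) alone gives y22 = True.
(¬y31) alone gives y31 = False.
(y32) alone gives y32 = True.
But (¬y32) is also a unit clause — contradiction.
Undo y11 and try y11 = False.
(y12) alone gives y12 = True.
(¬y22) alone gives y22 = False.
(y21) alone gives y21 = True.
(¬y31) alone gives y31 = False.
(y32) alone gives y32 = True.
But (¬y32) is also a unit clause — contradiction.
Both values of y11 lead to a conflict.
No assignment satisfies every clause.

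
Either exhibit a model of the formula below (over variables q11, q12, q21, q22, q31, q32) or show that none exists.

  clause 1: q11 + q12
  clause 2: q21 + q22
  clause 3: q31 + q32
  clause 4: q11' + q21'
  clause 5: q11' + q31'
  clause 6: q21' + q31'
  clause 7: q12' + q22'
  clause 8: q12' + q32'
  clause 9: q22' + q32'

Case q11 = 1:
(q21') alone gives q21 = 0.
(q22) alone gives q22 = 1.
(q31') alone gives q31 = 0.
(q32) alone gives q32 = 1.
But (q32') is also a unit clause — contradiction.
Undo q11 and try q11 = 0.
(q12) alone gives q12 = 1.
(q22') alone gives q22 = 0.
(q21) alone gives q21 = 1.
(q31') alone gives q31 = 0.
(q32) alone gives q32 = 1.
But (q32') is also a unit clause — contradiction.
Both values of q11 lead to a conflict.

UNSATISFIABLE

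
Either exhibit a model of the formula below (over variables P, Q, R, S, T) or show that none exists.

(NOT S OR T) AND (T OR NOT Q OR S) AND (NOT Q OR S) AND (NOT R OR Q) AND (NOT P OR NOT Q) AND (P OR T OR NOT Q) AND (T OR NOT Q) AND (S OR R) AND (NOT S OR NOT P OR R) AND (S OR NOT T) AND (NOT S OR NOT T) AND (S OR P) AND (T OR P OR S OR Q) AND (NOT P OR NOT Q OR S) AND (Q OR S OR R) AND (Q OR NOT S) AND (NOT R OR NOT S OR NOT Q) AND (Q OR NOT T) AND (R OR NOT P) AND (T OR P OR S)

UNSATISFIABLE

Suppose S = false.
The clause (NOT Q) is unit, so Q = false.
The clause (NOT R) is unit, so R = false.
That conflicts with the unit clause (R).
Undo S and try S = true.
The clause (T) is unit, so T = true.
That conflicts with the unit clause (NOT T).
Both values of S lead to a conflict.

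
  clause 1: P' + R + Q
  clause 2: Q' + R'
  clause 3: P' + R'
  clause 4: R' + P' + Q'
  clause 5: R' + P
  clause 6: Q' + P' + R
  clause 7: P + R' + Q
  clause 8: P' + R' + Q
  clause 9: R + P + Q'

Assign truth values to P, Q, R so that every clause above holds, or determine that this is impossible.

P: 0,  Q: 0,  R: 0

Case Q = 0:
Case P = 0:
The clause (R') is unit, so R = 0.
All clauses are satisfied.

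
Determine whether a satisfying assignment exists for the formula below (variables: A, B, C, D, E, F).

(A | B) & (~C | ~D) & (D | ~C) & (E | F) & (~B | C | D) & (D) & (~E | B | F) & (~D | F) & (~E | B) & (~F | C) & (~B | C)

The clause (D) is unit, so D = 1.
The clause (~C) is unit, so C = 0.
The clause (F) is unit, so F = 1.
That conflicts with the unit clause (~F).
No assignment satisfies every clause.

Unsatisfiable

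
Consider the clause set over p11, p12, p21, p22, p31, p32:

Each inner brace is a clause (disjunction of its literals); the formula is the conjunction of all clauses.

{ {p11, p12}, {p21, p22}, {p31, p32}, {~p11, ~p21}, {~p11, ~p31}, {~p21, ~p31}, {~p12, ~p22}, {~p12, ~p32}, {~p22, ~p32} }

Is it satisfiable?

Branch on p11: set p11 = 1.
The clause (~p21) is unit, so p21 = 0.
The clause (p22) is unit, so p22 = 1.
The clause (~p31) is unit, so p31 = 0.
The clause (p32) is unit, so p32 = 1.
But (~p32) is also a unit clause — contradiction.
That branch fails; take p11 = 0 instead.
The clause (p12) is unit, so p12 = 1.
The clause (~p22) is unit, so p22 = 0.
The clause (p21) is unit, so p21 = 1.
The clause (~p31) is unit, so p31 = 0.
The clause (p32) is unit, so p32 = 1.
But (~p32) is also a unit clause — contradiction.
Both values of p11 lead to a conflict.
No assignment satisfies every clause.

No, unsatisfiable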